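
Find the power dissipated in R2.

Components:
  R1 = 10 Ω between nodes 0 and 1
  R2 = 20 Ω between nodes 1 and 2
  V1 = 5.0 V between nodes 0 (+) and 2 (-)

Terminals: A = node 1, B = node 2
Nodal analysis, taking node 2 as the 0 V reference.
Source V1 fixes V_0 = 5 V.
KCL at each unknown node (sum of currents leaving = 0; resistances in Ω):
  Node 1: (V_1 - 5)/10 + (V_1 - 0)/20 = 0
Collecting terms: 0.15 × V_1 = 0.5  =>  V_1 = 3.333 V
I_R2 = (V_1 - V_2)/R2 = (3.333 - 0)/20 = 0.1667 A
P_R2 = I_R2² × R2 = (0.1667)² × 20 = 0.5556 W

Final answer: 0.5556 W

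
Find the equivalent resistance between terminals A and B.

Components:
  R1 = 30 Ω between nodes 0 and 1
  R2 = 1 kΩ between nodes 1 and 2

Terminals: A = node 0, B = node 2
Reduce the network between node 0 (A) and node 2 (B) by series/parallel combination:
  Rs1 = R1 + R2 (series, joined only at node 1) = 30 + 1000 = 1030 Ω
R_eq = 1.03 kΩ

Final answer: 1.03 kΩ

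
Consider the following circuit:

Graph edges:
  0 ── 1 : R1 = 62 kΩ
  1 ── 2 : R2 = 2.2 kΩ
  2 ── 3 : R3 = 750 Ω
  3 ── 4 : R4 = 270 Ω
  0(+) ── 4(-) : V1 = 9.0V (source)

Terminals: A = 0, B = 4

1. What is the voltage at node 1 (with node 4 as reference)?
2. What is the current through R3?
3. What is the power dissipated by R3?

Nodal analysis, taking node 4 as the 0 V reference.
Source V1 fixes V_0 = 9 V.
KCL at each unknown node (sum of currents leaving = 0; resistances in Ω):
  Node 1: (V_1 - 9)/62000 + (V_1 - V_2)/2200 = 0
  Node 2: (V_2 - V_1)/2200 + (V_2 - V_3)/750 = 0
  Node 3: (V_3 - V_2)/750 + (V_3 - 0)/270 = 0
Collecting terms (coefficients in siemens):
  0.0004707·V_1 - 0.0004545·V_2 = 0.0001452
  0.001788·V_2 - 0.0004545·V_1 - 0.001333·V_3 = 0
  0.005037·V_3 - 0.001333·V_2 = 0
Solving these 3 simultaneous equations (Gaussian elimination) gives:
  V_1 = 0.4443 V, V_2 = 0.1408 V, V_3 = 0.03726 V
Part 1:
  Read off the nodal solution: V_1 = 0.4443 V
Part 2:
  I_R3 = (V_2 - V_3)/R3 = (0.1408 - 0.03726)/750 = 0.000138 A
  Magnitude: I_R3 = 0.000138 A
Part 3:
  I_R3 = (V_2 - V_3)/R3 = (0.1408 - 0.03726)/750 = 0.000138 A
  P_R3 = I_R3² × R3 = (0.000138)² × 750 = 0.00001428 W

Final answers:
1. V_1 = 0.4443 V
2. I_R3 = 0.000138 A
3. P_R3 = 1.428e-05 W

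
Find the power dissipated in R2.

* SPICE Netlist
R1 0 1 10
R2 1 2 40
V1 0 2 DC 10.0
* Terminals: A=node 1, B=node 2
Nodal analysis, taking node 2 as the 0 V reference.
Source V1 fixes V_0 = 10 V.
KCL at each unknown node (sum of currents leaving = 0; resistances in Ω):
  Node 1: (V_1 - 10)/10 + (V_1 - 0)/40 = 0
Collecting terms: 0.125 × V_1 = 1  =>  V_1 = 8 V
I_R2 = (V_1 - V_2)/R2 = (8 - 0)/40 = 0.2 A
P_R2 = I_R2² × R2 = (0.2)² × 40 = 1.6 W

Final answer: 1.6 W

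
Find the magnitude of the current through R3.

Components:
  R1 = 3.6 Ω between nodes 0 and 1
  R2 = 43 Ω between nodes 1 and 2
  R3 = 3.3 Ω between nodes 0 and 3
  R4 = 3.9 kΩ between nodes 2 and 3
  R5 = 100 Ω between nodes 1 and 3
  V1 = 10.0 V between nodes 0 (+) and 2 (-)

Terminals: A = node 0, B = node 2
Nodal analysis, taking node 2 as the 0 V reference.
Source V1 fixes V_0 = 10 V.
KCL at each unknown node (sum of currents leaving = 0; resistances in Ω):
  Node 1: (V_1 - 10)/3.6 + (V_1 - 0)/43 + (V_1 - V_3)/100 = 0
  Node 3: (V_3 - 10)/3.3 + (V_3 - 0)/3900 + (V_3 - V_1)/100 = 0
Collecting terms (coefficients in siemens):
  0.311·V_1 - 0.01·V_3 = 2.778
  0.3133·V_3 - 0.01·V_1 = 3.03
Determinant D = (0.311)(0.3133) - (-0.01)(-0.01) = 0.09734
V_1 = [(2.778)(0.3133) - (-0.01)(3.03)]/D = 9.251 V
V_3 = [(0.311)(3.03) - (2.778)(-0.01)]/D = 9.968 V
I_R3 = (V_0 - V_3)/R3 = (10 - 9.968)/3.3 = 0.009722 A
|I_R3| = 0.009722 A

Final answer: |I_R3| = 0.009722 A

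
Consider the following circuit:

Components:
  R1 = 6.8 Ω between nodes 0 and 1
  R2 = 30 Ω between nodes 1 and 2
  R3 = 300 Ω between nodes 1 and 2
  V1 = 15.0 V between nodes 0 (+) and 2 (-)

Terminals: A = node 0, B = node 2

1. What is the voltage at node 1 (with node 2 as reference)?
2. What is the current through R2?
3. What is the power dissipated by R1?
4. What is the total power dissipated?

Nodal analysis, taking node 2 as the 0 V reference.
Source V1 fixes V_0 = 15 V.
KCL at each unknown node (sum of currents leaving = 0; resistances in Ω):
  Node 1: (V_1 - 15)/6.8 + (V_1 - 0)/30 + (V_1 - 0)/300 = 0
Collecting terms: 0.1837 × V_1 = 2.206  =>  V_1 = 12.01 V
Part 1:
  Read off the nodal solution: V_1 = 12.01 V
Part 2:
  I_R2 = (V_1 - V_2)/R2 = (12.01 - 0)/30 = 0.4002 A
  Magnitude: I_R2 = 0.4002 A
Part 3:
  I_R1 = (V_0 - V_1)/R1 = (15 - 12.01)/6.8 = 0.4402 A
  P_R1 = I_R1² × R1 = (0.4402)² × 6.8 = 1.318 W
Part 4:
  Power in each resistor, P = (ΔV)²/R:
    P_R1 = (15 - 12.01)²/6.8 = 1.318 W
    P_R2 = (12.01 - 0)²/30 = 4.805 W
    P_R3 = (12.01 - 0)²/300 = 0.4805 W
  P_total = P_R1 + P_R2 + P_R3 = 6.604 W

Final answers:
1. V_1 = 12.01 V
2. I_R2 = 0.4002 A
3. P_R1 = 1.318 W
4. P_total = 6.604 W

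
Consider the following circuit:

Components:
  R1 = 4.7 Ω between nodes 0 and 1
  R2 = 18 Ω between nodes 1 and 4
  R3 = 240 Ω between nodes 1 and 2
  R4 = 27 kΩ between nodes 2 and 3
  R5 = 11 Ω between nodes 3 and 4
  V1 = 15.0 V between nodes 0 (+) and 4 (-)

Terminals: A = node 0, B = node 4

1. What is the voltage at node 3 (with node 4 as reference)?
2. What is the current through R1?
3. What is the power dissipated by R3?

Nodal analysis, taking node 4 as the 0 V reference.
Source V1 fixes V_0 = 15 V.
KCL at each unknown node (sum of currents leaving = 0; resistances in Ω):
  Node 1: (V_1 - 15)/4.7 + (V_1 - 0)/18 + (V_1 - V_2)/240 = 0
  Node 2: (V_2 - V_1)/240 + (V_2 - V_3)/27000 = 0
  Node 3: (V_3 - V_2)/27000 + (V_3 - 0)/11 = 0
Collecting terms (coefficients in siemens):
  0.2725·V_1 - 0.004167·V_2 = 3.191
  0.004204·V_2 - 0.004167·V_1 - 0.00003704·V_3 = 0
  0.09095·V_3 - 0.00003704·V_2 = 0
Solving these 3 simultaneous equations (Gaussian elimination) gives:
  V_1 = 11.89 V, V_2 = 11.79 V, V_3 = 0.004801 V
Part 1:
  Read off the nodal solution: V_3 = 0.004801 V
Part 2:
  I_R1 = (V_0 - V_1)/R1 = (15 - 11.89)/4.7 = 0.6611 A
  Magnitude: I_R1 = 0.6611 A
Part 3:
  I_R3 = (V_1 - V_2)/R3 = (11.89 - 11.79)/240 = 0.0004364 A
  P_R3 = I_R3² × R3 = (0.0004364)² × 240 = 0.00004571 W

Final answers:
1. V_3 = 0.004801 V
2. I_R1 = 0.6611 A
3. P_R3 = 4.571e-05 W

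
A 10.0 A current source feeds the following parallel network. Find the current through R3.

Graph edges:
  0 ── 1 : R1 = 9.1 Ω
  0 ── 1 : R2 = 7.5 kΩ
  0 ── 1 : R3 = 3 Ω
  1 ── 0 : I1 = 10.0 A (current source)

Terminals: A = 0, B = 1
All resistors sit directly between nodes 0 and 1, so they are in parallel and share one voltage V; the full source current 10 A splits among them.
1/R_par = 1/9.1 + 1/7500 + 1/3 = 0.4434 S  =>  R_par = 2.256 Ω
V = I × R_par = 10 × 2.256 = 22.56 V
I_R3 = V/R3 = 22.56/3 = 7.518 A

Final answer: 7.518 A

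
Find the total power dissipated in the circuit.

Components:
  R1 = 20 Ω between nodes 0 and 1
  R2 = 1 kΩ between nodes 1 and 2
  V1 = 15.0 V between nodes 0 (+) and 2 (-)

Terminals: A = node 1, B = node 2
Nodal analysis, taking node 2 as the 0 V reference.
Source V1 fixes V_0 = 15 V.
KCL at each unknown node (sum of currents leaving = 0; resistances in Ω):
  Node 1: (V_1 - 15)/20 + (V_1 - 0)/1000 = 0
Collecting terms: 0.051 × V_1 = 0.75  =>  V_1 = 14.71 V
Power in each resistor, P = (ΔV)²/R:
  P_R1 = (15 - 14.71)²/20 = 0.004325 W
  P_R2 = (14.71 - 0)²/1000 = 0.2163 W
P_total = P_R1 + P_R2 = 0.2206 W

Final answer: 0.2206 W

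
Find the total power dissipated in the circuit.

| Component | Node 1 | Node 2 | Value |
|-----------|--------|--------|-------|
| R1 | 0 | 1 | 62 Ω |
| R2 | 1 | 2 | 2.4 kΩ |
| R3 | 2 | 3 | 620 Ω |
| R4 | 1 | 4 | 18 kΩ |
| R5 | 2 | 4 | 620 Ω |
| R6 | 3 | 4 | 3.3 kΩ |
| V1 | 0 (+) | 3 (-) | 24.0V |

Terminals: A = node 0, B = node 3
Nodal analysis, taking node 3 as the 0 V reference.
Source V1 fixes V_0 = 24 V.
KCL at each unknown node (sum of currents leaving = 0; resistances in Ω):
  Node 1: (V_1 - 24)/62 + (V_1 - V_2)/2400 + (V_1 - V_4)/18000 = 0
  Node 2: (V_2 - V_1)/2400 + (V_2 - 0)/620 + (V_2 - V_4)/620 = 0
  Node 4: (V_4 - V_1)/18000 + (V_4 - V_2)/620 + (V_4 - 0)/3300 = 0
Collecting terms (coefficients in siemens):
  0.0166·V_1 - 0.0004167·V_2 - 0.00005556·V_4 = 0.3871
  0.003642·V_2 - 0.0004167·V_1 - 0.001613·V_4 = 0
  0.001971·V_4 - 0.00005556·V_1 - 0.001613·V_2 = 0
Solving these 3 simultaneous equations (Gaussian elimination) gives:
  V_1 = 23.45 V, V_2 = 4.665 V, V_4 = 4.477 V
Power in each resistor, P = (ΔV)²/R:
  P_R1 = (24 - 23.45)²/62 = 0.00489 W
  P_R2 = (23.45 - 4.665)²/2400 = 0.147 W
  P_R3 = (4.665 - 0)²/620 = 0.0351 W
  P_R4 = (23.45 - 4.477)²/18000 = 0.02 W
  P_R5 = (4.665 - 4.477)²/620 = 0.00005682 W
  P_R6 = (0 - 4.477)²/3300 = 0.006074 W
P_total = P_R1 + P_R2 + P_R3 + P_R4 + P_R5 + P_R6 = 0.2131 W

Final answer: 0.2131 W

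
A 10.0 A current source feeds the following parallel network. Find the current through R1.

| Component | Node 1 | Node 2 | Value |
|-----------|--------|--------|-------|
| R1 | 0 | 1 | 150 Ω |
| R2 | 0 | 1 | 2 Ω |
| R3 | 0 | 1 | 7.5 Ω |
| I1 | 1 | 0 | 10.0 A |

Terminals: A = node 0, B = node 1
All resistors sit directly between nodes 0 and 1, so they are in parallel and share one voltage V; the full source current 10 A splits among them.
1/R_par = 1/150 + 1/2 + 1/7.5 = 0.64 S  =>  R_par = 1.562 Ω
V = I × R_par = 10 × 1.562 = 15.62 V
I_R1 = V/R1 = 15.62/150 = 0.1042 A

Final answer: 0.1042 A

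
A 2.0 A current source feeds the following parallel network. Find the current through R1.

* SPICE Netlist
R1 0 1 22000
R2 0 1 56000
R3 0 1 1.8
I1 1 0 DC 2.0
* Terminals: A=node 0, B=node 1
All resistors sit directly between nodes 0 and 1, so they are in parallel and share one voltage V; the full source current 2 A splits among them.
1/R_par = 1/22000 + 1/56000 + 1/1.8 = 0.5556 S  =>  R_par = 1.8 Ω
V = I × R_par = 2 × 1.8 = 3.6 V
I_R1 = V/R1 = 3.6/22000 = 0.0001636 A

Final answer: 0.0001636 A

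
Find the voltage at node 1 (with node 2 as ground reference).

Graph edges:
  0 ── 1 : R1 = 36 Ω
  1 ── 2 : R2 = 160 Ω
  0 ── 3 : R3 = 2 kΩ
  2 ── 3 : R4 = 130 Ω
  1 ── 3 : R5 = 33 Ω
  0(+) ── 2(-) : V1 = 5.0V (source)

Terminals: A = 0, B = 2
Nodal analysis, taking node 2 as the 0 V reference.
Source V1 fixes V_0 = 5 V.
KCL at each unknown node (sum of currents leaving = 0; resistances in Ω):
  Node 1: (V_1 - 5)/36 + (V_1 - 0)/160 + (V_1 - V_3)/33 = 0
  Node 3: (V_3 - 5)/2000 + (V_3 - 0)/130 + (V_3 - V_1)/33 = 0
Collecting terms (coefficients in siemens):
  0.06433·V_1 - 0.0303·V_3 = 0.1389
  0.0385·V_3 - 0.0303·V_1 = 0.0025
Determinant D = (0.06433)(0.0385) - (-0.0303)(-0.0303) = 0.001558
V_1 = [(0.1389)(0.0385) - (-0.0303)(0.0025)]/D = 3.48 V
V_3 = [(0.06433)(0.0025) - (0.1389)(-0.0303)]/D = 2.804 V
The requested potential is V_1 = 3.48 V.

Final answer: V_1 = 3.48 V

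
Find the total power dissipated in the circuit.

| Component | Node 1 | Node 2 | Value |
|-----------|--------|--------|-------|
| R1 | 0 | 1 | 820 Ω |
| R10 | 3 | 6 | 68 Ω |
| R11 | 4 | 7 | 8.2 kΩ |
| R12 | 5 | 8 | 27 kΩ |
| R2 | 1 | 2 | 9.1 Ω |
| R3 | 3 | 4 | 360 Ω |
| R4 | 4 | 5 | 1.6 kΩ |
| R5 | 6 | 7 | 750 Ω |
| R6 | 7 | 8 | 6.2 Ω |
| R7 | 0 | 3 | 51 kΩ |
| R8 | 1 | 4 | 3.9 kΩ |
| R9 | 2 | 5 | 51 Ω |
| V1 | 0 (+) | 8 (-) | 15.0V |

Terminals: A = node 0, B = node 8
Nodal analysis, taking node 8 as the 0 V reference.
Source V1 fixes V_0 = 15 V.
KCL at each unknown node (sum of currents leaving = 0; resistances in Ω):
  Node 1: (V_1 - 15)/820 + (V_1 - V_2)/9.1 + (V_1 - V_4)/3900 = 0
  Node 2: (V_2 - V_1)/9.1 + (V_2 - V_5)/51 = 0
  Node 3: (V_3 - V_4)/360 + (V_3 - 15)/51000 + (V_3 - V_6)/68 = 0
  Node 4: (V_4 - V_3)/360 + (V_4 - V_5)/1600 + (V_4 - V_1)/3900 + (V_4 - V_7)/8200 = 0
  Node 5: (V_5 - V_4)/1600 + (V_5 - V_2)/51 + (V_5 - 0)/27000 = 0
  Node 6: (V_6 - V_7)/750 + (V_6 - V_3)/68 = 0
  Node 7: (V_7 - V_6)/750 + (V_7 - 0)/6.2 + (V_7 - V_4)/8200 = 0
Collecting terms (coefficients in siemens):
  0.1114·V_1 - 0.1099·V_2 - 0.0002564·V_4 = 0.01829
  0.1295·V_2 - 0.1099·V_1 - 0.01961·V_5 = 0
  0.0175·V_3 - 0.002778·V_4 - 0.01471·V_6 = 0.0002941
  0.003781·V_4 - 0.0002564·V_1 - 0.002778·V_3 - 0.000625·V_5 - 0.000122·V_7 = 0
  0.02027·V_5 - 0.01961·V_2 - 0.000625·V_4 = 0
  0.01604·V_6 - 0.01471·V_3 - 0.001333·V_7 = 0
  0.1627·V_7 - 0.000122·V_4 - 0.001333·V_6 = 0
Solving these 7 simultaneous equations (Gaussian elimination) gives:
  V_1 = 10.74 V, V_2 = 10.71 V, V_3 = 3.632 V, V_4 = 5.136 V
  V_5 = 10.52 V, V_6 = 3.332 V, V_7 = 0.03115 V
Power in each resistor, P = (ΔV)²/R:
  P_R1 = (15 - 10.74)²/820 = 0.0221 W
  P_R2 = (10.74 - 10.71)²/9.1 = 0.0001282 W
  P_R3 = (3.632 - 5.136)²/360 = 0.006286 W
  P_R4 = (5.136 - 10.52)²/1600 = 0.0181 W
  P_R5 = (3.332 - 0.03115)²/750 = 0.01453 W
  P_R6 = (0.03115 - 0)²/6.2 = 0.0001565 W
  P_R7 = (15 - 3.632)²/51000 = 0.002534 W
  P_R8 = (10.74 - 5.136)²/3900 = 0.008062 W
  P_R9 = (10.71 - 10.52)²/51 = 0.0007184 W
  P_R10 = (3.632 - 3.332)²/68 = 0.001318 W
  P_R11 = (5.136 - 0.03115)²/8200 = 0.003178 W
  P_R12 = (10.52 - 0)²/27000 = 0.004097 W
P_total = P_R1 + P_R2 + P_R3 + P_R4 + P_R5 + P_R6 + P_R7 + P_R8 + P_R9 + P_R10 + P_R11 + P_R12 = 0.08121 W

Final answer: 0.08121 W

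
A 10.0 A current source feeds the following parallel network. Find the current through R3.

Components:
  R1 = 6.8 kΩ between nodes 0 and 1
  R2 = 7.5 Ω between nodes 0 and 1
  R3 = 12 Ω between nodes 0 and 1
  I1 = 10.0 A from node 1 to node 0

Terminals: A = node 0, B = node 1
All resistors sit directly between nodes 0 and 1, so they are in parallel and share one voltage V; the full source current 10 A splits among them.
1/R_par = 1/6800 + 1/7.5 + 1/12 = 0.2168 S  =>  R_par = 4.612 Ω
V = I × R_par = 10 × 4.612 = 46.12 V
I_R3 = V/R3 = 46.12/12 = 3.844 A

Final answer: 3.844 A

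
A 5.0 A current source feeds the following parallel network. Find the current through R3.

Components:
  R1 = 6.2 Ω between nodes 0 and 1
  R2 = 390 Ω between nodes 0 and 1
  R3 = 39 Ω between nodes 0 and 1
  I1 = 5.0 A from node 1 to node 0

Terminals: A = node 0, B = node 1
All resistors sit directly between nodes 0 and 1, so they are in parallel and share one voltage V; the full source current 5 A splits among them.
1/R_par = 1/6.2 + 1/390 + 1/39 = 0.1895 S  =>  R_par = 5.277 Ω
V = I × R_par = 5 × 5.277 = 26.39 V
I_R3 = V/R3 = 26.39/39 = 0.6766 A

Final answer: 0.6766 A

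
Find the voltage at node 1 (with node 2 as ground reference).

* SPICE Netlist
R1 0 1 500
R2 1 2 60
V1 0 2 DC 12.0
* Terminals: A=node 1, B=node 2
Nodal analysis, taking node 2 as the 0 V reference.
Source V1 fixes V_0 = 12 V.
KCL at each unknown node (sum of currents leaving = 0; resistances in Ω):
  Node 1: (V_1 - 12)/500 + (V_1 - 0)/60 = 0
Collecting terms: 0.01867 × V_1 = 0.024  =>  V_1 = 1.286 V
The requested potential is V_1 = 1.286 V.

Final answer: V_1 = 1.286 V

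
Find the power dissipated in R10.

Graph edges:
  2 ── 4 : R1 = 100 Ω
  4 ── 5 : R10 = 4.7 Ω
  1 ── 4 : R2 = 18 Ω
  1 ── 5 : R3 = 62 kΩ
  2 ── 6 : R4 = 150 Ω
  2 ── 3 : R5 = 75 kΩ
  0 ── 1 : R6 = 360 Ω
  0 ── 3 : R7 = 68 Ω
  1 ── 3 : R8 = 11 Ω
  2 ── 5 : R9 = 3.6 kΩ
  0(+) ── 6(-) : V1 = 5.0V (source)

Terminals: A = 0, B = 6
Nodal analysis, taking node 6 as the 0 V reference.
Source V1 fixes V_0 = 5 V.
KCL at each unknown node (sum of currents leaving = 0; resistances in Ω):
  Node 1: (V_1 - V_4)/18 + (V_1 - V_5)/62000 + (V_1 - 5)/360 + (V_1 - V_3)/11 = 0
  Node 2: (V_2 - V_4)/100 + (V_2 - 0)/150 + (V_2 - V_3)/75000 + (V_2 - V_5)/3600 = 0
  Node 3: (V_3 - V_2)/75000 + (V_3 - 5)/68 + (V_3 - V_1)/11 = 0
  Node 4: (V_4 - V_2)/100 + (V_4 - V_1)/18 + (V_4 - V_5)/4.7 = 0
  Node 5: (V_5 - V_1)/62000 + (V_5 - V_2)/3600 + (V_5 - V_4)/4.7 = 0
Collecting terms (coefficients in siemens):
  0.1493·V_1 - 0.09091·V_3 - 0.05556·V_4 - 0.00001613·V_5 = 0.01389
  0.01696·V_2 - 0.00001333·V_3 - 0.01·V_4 - 0.0002778·V_5 = 0
  0.1056·V_3 - 0.09091·V_1 - 0.00001333·V_2 = 0.07353
  0.2783·V_4 - 0.05556·V_1 - 0.01·V_2 - 0.2128·V_5 = 0
  0.2131·V_5 - 0.00001613·V_1 - 0.0002778·V_2 - 0.2128·V_4 = 0
Solving these 5 simultaneous equations (Gaussian elimination) gives:
  V_1 = 4.018 V, V_2 = 2.274 V, V_3 = 4.155 V, V_4 = 3.746 V
  V_5 = 3.744 V
I_R10 = (V_4 - V_5)/R10 = (3.746 - 3.744)/4.7 = 0.000404 A
P_R10 = I_R10² × R10 = (0.000404)² × 4.7 = 0.0000007673 W

Final answer: 7.673e-07 W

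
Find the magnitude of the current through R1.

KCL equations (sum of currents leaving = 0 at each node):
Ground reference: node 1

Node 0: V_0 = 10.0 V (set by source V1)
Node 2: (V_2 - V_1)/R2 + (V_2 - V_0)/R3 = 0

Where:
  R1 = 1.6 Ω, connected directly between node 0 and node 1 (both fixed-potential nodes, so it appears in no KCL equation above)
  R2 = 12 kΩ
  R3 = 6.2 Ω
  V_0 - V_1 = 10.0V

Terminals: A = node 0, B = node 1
Nodal analysis, taking node 1 as the 0 V reference.
Source V1 fixes V_0 = 10 V.
KCL at each unknown node (sum of currents leaving = 0; resistances in Ω):
  Node 2: (V_2 - 0)/12000 + (V_2 - 10)/6.2 = 0
Collecting terms: 0.1614 × V_2 = 1.613  =>  V_2 = 9.995 V
I_R1 = (V_0 - V_1)/R1 = (10 - 0)/1.6 = 6.25 A
|I_R1| = 6.25 A

Final answer: |I_R1| = 6.25 A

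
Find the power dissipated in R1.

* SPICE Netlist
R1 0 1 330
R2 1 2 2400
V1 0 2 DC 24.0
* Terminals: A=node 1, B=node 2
Nodal analysis, taking node 2 as the 0 V reference.
Source V1 fixes V_0 = 24 V.
KCL at each unknown node (sum of currents leaving = 0; resistances in Ω):
  Node 1: (V_1 - 24)/330 + (V_1 - 0)/2400 = 0
Collecting terms: 0.003447 × V_1 = 0.07273  =>  V_1 = 21.1 V
I_R1 = (V_0 - V_1)/R1 = (24 - 21.1)/330 = 0.008791 A
P_R1 = I_R1² × R1 = (0.008791)² × 330 = 0.0255 W

Final answer: 0.0255 W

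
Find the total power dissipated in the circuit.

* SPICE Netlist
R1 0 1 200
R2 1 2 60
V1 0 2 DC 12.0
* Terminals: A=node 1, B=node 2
Nodal analysis, taking node 2 as the 0 V reference.
Source V1 fixes V_0 = 12 V.
KCL at each unknown node (sum of currents leaving = 0; resistances in Ω):
  Node 1: (V_1 - 12)/200 + (V_1 - 0)/60 = 0
Collecting terms: 0.02167 × V_1 = 0.06  =>  V_1 = 2.769 V
Power in each resistor, P = (ΔV)²/R:
  P_R1 = (12 - 2.769)²/200 = 0.426 W
  P_R2 = (2.769 - 0)²/60 = 0.1278 W
P_total = P_R1 + P_R2 = 0.5538 W

Final answer: 0.5538 W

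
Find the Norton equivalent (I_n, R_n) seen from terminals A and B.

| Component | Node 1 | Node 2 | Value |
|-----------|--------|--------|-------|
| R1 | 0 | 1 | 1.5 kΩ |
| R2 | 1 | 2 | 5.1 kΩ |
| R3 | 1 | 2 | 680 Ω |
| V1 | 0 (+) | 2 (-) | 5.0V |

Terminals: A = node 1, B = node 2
Find the Thévenin equivalent first; then I_n = V_th/R_th and R_n = R_th.
Step 1 — V_th is the open-circuit voltage V_A - V_B (nothing connected across the terminals).
Nodal analysis, taking node 2 as the 0 V reference.
Source V1 fixes V_0 = 5 V.
KCL at each unknown node (sum of currents leaving = 0; resistances in Ω):
  Node 1: (V_1 - 5)/1500 + (V_1 - 0)/5100 + (V_1 - 0)/680 = 0
Collecting terms: 0.002333 × V_1 = 0.003333  =>  V_1 = 1.429 V
V_th = V_1 - V_2 = 1.429 - 0 = 1.429 V
Step 2 — R_th: zero the source — replace V1 by a short circuit (node 2 merges into node 0) — and find the resistance seen between A (node 1) and B (node 0).
Reduce the network between node 1 (A) and node 0 (B) by series/parallel combination:
  Rp1 = R1 ‖ R2 ‖ R3 (parallel, all between nodes 0 and 1) = 1/(1/1500 + 1/5100 + 1/680) = 428.6 Ω
R_th = 428.6 Ω
I_n = V_th/R_th = 1.429/428.6 = 0.003333 A, and R_n = R_th = 428.6 Ω

Final answer: I_n = 0.003333 A, R_n = 428.6 Ω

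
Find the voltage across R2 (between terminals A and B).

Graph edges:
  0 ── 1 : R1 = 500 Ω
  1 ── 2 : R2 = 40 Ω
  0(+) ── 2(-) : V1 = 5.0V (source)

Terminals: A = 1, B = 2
R1 and R2 are in series across V1 (node 0 → node 1 → node 2), and the output A–B is taken across R2, so this is a voltage divider.
Series current: I = V1/(R1 + R2) = 5/(500 + 40) = 5/540 = 0.009259 A
V_R2 = I × R2 = V1 × R2/(R1 + R2) = 5 × 40/540 = 0.3704 V

Final answer: 0.3704 V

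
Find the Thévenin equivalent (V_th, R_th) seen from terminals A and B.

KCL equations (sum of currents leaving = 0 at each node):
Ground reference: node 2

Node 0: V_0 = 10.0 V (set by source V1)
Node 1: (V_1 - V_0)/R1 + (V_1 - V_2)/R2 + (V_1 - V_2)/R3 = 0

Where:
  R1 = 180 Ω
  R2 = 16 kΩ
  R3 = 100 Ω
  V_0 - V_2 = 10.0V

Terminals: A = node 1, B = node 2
Step 1 — V_th is the open-circuit voltage V_A - V_B (nothing connected across the terminals).
Nodal analysis, taking node 2 as the 0 V reference.
Source V1 fixes V_0 = 10 V.
KCL at each unknown node (sum of currents leaving = 0; resistances in Ω):
  Node 1: (V_1 - 10)/180 + (V_1 - 0)/16000 + (V_1 - 0)/100 = 0
Collecting terms: 0.01562 × V_1 = 0.05556  =>  V_1 = 3.557 V
V_th = V_1 - V_2 = 3.557 - 0 = 3.557 V
Step 2 — R_th: zero the source — replace V1 by a short circuit (node 2 merges into node 0) — and find the resistance seen between A (node 1) and B (node 0).
Reduce the network between node 1 (A) and node 0 (B) by series/parallel combination:
  Rp1 = R1 ‖ R2 ‖ R3 (parallel, all between nodes 0 and 1) = 1/(1/180 + 1/16000 + 1/100) = 64.03 Ω
R_th = 64.03 Ω

Final answer: V_th = 3.557 V, R_th = 64.03 Ω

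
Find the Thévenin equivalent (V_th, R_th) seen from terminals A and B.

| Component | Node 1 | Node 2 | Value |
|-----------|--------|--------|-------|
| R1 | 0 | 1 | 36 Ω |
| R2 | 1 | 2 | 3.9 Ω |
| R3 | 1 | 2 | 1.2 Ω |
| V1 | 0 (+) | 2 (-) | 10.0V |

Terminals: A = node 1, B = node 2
Step 1 — V_th is the open-circuit voltage V_A - V_B (nothing connected across the terminals).
Nodal analysis, taking node 2 as the 0 V reference.
Source V1 fixes V_0 = 10 V.
KCL at each unknown node (sum of currents leaving = 0; resistances in Ω):
  Node 1: (V_1 - 10)/36 + (V_1 - 0)/3.9 + (V_1 - 0)/1.2 = 0
Collecting terms: 1.118 × V_1 = 0.2778  =>  V_1 = 0.2486 V
V_th = V_1 - V_2 = 0.2486 - 0 = 0.2486 V
Step 2 — R_th: zero the source — replace V1 by a short circuit (node 2 merges into node 0) — and find the resistance seen between A (node 1) and B (node 0).
Reduce the network between node 1 (A) and node 0 (B) by series/parallel combination:
  Rp1 = R1 ‖ R2 ‖ R3 (parallel, all between nodes 0 and 1) = 1/(1/36 + 1/3.9 + 1/1.2) = 0.8948 Ω
R_th = 0.8948 Ω

Final answer: V_th = 0.2486 V, R_th = 0.8948 Ω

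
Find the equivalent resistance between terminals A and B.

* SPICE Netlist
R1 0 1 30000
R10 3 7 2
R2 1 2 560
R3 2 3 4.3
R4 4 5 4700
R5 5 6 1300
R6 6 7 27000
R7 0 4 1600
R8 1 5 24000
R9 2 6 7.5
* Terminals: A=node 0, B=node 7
The network is not a plain series/parallel combination. Inject a 1 A test current into terminal A (node 0) and return it from terminal B (node 7); then R_eq = V_A / (1 A).
Nodal analysis, taking node 7 as the 0 V reference.
Current source I_test pushes 1 A into node 0 and draws it out of node 7.
KCL at each unknown node (sum of currents leaving = 0; resistances in Ω):
  Node 0: (V_0 - V_1)/30000 + (V_0 - V_4)/1600 - 1 = 0
  Node 1: (V_1 - V_0)/30000 + (V_1 - V_2)/560 + (V_1 - V_5)/24000 = 0
  Node 2: (V_2 - V_1)/560 + (V_2 - V_3)/4.3 + (V_2 - V_6)/7.5 = 0
  Node 3: (V_3 - V_2)/4.3 + (V_3 - 0)/2 = 0
  Node 4: (V_4 - V_0)/1600 + (V_4 - V_5)/4700 = 0
  Node 5: (V_5 - V_1)/24000 + (V_5 - V_4)/4700 + (V_5 - V_6)/1300 = 0
  Node 6: (V_6 - V_2)/7.5 + (V_6 - V_5)/1300 + (V_6 - 0)/27000 = 0
Collecting terms (coefficients in siemens):
  0.0006583·V_0 - 0.00003333·V_1 - 0.000625·V_4 = 1
  0.001861·V_1 - 0.00003333·V_0 - 0.001786·V_2 - 0.00004167·V_5 = 0
  0.3677·V_2 - 0.001786·V_1 - 0.2326·V_3 - 0.1333·V_6 = 0
  0.7326·V_3 - 0.2326·V_2 = 0
  0.0008378·V_4 - 0.000625·V_0 - 0.0002128·V_5 = 0
  0.001024·V_5 - 0.00004167·V_1 - 0.0002128·V_4 - 0.0007692·V_6 = 0
  0.1341·V_6 - 0.1333·V_2 - 0.0007692·V_5 = 0
Solving these 7 simultaneous equations (Gaussian elimination) gives:
  V_0 = 6064 V, V_1 = 137.2 V, V_2 = 6.297 V, V_3 = 1.999 V
  V_4 = 4780 V, V_5 = 1008 V, V_6 = 12.04 V
R_eq = V_0 / 1 A = 6064 Ω = 6.064 kΩ

Final answer: 6.064 kΩ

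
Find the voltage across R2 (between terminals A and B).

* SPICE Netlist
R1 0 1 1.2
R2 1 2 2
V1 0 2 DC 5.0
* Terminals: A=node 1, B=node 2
R1 and R2 are in series across V1 (node 0 → node 1 → node 2), and the output A–B is taken across R2, so this is a voltage divider.
Series current: I = V1/(R1 + R2) = 5/(1.2 + 2) = 5/3.2 = 1.562 A
V_R2 = I × R2 = V1 × R2/(R1 + R2) = 5 × 2/3.2 = 3.125 V

Final answer: 3.125 V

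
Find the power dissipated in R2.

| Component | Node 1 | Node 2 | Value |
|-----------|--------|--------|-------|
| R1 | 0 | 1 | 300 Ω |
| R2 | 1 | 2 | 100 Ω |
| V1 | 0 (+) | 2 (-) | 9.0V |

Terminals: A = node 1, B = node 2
Nodal analysis, taking node 2 as the 0 V reference.
Source V1 fixes V_0 = 9 V.
KCL at each unknown node (sum of currents leaving = 0; resistances in Ω):
  Node 1: (V_1 - 9)/300 + (V_1 - 0)/100 = 0
Collecting terms: 0.01333 × V_1 = 0.03  =>  V_1 = 2.25 V
I_R2 = (V_1 - V_2)/R2 = (2.25 - 0)/100 = 0.0225 A
P_R2 = I_R2² × R2 = (0.0225)² × 100 = 0.05063 W

Final answer: 0.05063 W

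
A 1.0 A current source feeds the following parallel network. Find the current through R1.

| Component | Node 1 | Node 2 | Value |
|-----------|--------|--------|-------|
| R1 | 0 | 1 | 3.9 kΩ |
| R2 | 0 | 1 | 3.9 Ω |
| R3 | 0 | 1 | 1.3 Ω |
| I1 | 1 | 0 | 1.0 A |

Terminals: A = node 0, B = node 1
All resistors sit directly between nodes 0 and 1, so they are in parallel and share one voltage V; the full source current 1 A splits among them.
1/R_par = 1/3900 + 1/3.9 + 1/1.3 = 1.026 S  =>  R_par = 0.9748 Ω
V = I × R_par = 1 × 0.9748 = 0.9748 V
I_R1 = V/R1 = 0.9748/3900 = 0.0002499 A

Final answer: 0.0002499 A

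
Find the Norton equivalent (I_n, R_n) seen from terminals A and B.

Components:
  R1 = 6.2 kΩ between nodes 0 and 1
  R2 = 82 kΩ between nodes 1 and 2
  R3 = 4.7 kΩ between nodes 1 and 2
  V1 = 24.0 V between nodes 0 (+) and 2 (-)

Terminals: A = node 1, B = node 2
Find the Thévenin equivalent first; then I_n = V_th/R_th and R_n = R_th.
Step 1 — V_th is the open-circuit voltage V_A - V_B (nothing connected across the terminals).
Nodal analysis, taking node 2 as the 0 V reference.
Source V1 fixes V_0 = 24 V.
KCL at each unknown node (sum of currents leaving = 0; resistances in Ω):
  Node 1: (V_1 - 24)/6200 + (V_1 - 0)/82000 + (V_1 - 0)/4700 = 0
Collecting terms: 0.0003863 × V_1 = 0.003871  =>  V_1 = 10.02 V
V_th = V_1 - V_2 = 10.02 - 0 = 10.02 V
Step 2 — R_th: zero the source — replace V1 by a short circuit (node 2 merges into node 0) — and find the resistance seen between A (node 1) and B (node 0).
Reduce the network between node 1 (A) and node 0 (B) by series/parallel combination:
  Rp1 = R1 ‖ R2 ‖ R3 (parallel, all between nodes 0 and 1) = 1/(1/6200 + 1/82000 + 1/4700) = 2589 Ω
R_th = 2.589 kΩ
I_n = V_th/R_th = 10.02/2589 = 0.003871 A, and R_n = R_th = 2.589 kΩ

Final answer: I_n = 0.003871 A, R_n = 2.589 kΩ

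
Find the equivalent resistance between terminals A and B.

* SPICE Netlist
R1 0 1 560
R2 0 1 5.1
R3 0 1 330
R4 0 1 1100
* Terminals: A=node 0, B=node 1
Reduce the network between node 0 (A) and node 1 (B) by series/parallel combination:
  Rp1 = R1 ‖ R2 ‖ R3 ‖ R4 (parallel, all between nodes 0 and 1) = 1/(1/560 + 1/5.1 + 1/330 + 1/1100) = 4.955 Ω
R_eq = 4.955 Ω

Final answer: 4.955 Ω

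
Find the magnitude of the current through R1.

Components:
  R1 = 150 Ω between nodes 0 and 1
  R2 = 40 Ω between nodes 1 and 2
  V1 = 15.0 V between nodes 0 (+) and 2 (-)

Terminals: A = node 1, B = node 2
Nodal analysis, taking node 2 as the 0 V reference.
Source V1 fixes V_0 = 15 V.
KCL at each unknown node (sum of currents leaving = 0; resistances in Ω):
  Node 1: (V_1 - 15)/150 + (V_1 - 0)/40 = 0
Collecting terms: 0.03167 × V_1 = 0.1  =>  V_1 = 3.158 V
I_R1 = (V_0 - V_1)/R1 = (15 - 3.158)/150 = 0.07895 A
|I_R1| = 0.07895 A

Final answer: |I_R1| = 0.07895 A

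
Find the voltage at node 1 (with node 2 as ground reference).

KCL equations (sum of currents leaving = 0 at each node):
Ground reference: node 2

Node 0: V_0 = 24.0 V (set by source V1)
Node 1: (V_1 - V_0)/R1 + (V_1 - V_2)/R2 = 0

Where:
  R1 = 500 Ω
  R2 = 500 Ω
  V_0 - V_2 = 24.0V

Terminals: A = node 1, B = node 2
Nodal analysis, taking node 2 as the 0 V reference.
Source V1 fixes V_0 = 24 V.
KCL at each unknown node (sum of currents leaving = 0; resistances in Ω):
  Node 1: (V_1 - 24)/500 + (V_1 - 0)/500 = 0
Collecting terms: 0.004 × V_1 = 0.048  =>  V_1 = 12 V
The requested potential is V_1 = 12 V.

Final answer: V_1 = 12 V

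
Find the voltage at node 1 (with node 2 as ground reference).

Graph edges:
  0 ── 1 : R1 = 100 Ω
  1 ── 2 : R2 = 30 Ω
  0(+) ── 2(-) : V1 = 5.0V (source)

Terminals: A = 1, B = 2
Nodal analysis, taking node 2 as the 0 V reference.
Source V1 fixes V_0 = 5 V.
KCL at each unknown node (sum of currents leaving = 0; resistances in Ω):
  Node 1: (V_1 - 5)/100 + (V_1 - 0)/30 = 0
Collecting terms: 0.04333 × V_1 = 0.05  =>  V_1 = 1.154 V
The requested potential is V_1 = 1.154 V.

Final answer: V_1 = 1.154 V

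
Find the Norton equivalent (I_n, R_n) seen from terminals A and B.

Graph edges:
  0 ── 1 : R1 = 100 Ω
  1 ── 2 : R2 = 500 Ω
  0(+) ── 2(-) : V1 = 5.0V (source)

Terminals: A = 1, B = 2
Find the Thévenin equivalent first; then I_n = V_th/R_th and R_n = R_th.
Step 1 — V_th is the open-circuit voltage V_A - V_B (nothing connected across the terminals).
Nodal analysis, taking node 2 as the 0 V reference.
Source V1 fixes V_0 = 5 V.
KCL at each unknown node (sum of currents leaving = 0; resistances in Ω):
  Node 1: (V_1 - 5)/100 + (V_1 - 0)/500 = 0
Collecting terms: 0.012 × V_1 = 0.05  =>  V_1 = 4.167 V
V_th = V_1 - V_2 = 4.167 - 0 = 4.167 V
Step 2 — R_th: zero the source — replace V1 by a short circuit (node 2 merges into node 0) — and find the resistance seen between A (node 1) and B (node 0).
Reduce the network between node 1 (A) and node 0 (B) by series/parallel combination:
  Rp1 = R1 ‖ R2 (parallel, both between nodes 0 and 1) = 1/(1/100 + 1/500) = 83.33 Ω
R_th = 83.33 Ω
I_n = V_th/R_th = 4.167/83.33 = 0.05 A, and R_n = R_th = 83.33 Ω

Final answer: I_n = 0.05 A, R_n = 83.33 Ω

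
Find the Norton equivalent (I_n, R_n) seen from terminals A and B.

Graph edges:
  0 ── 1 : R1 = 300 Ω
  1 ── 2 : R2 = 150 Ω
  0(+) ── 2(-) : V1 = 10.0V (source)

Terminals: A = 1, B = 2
Find the Thévenin equivalent first; then I_n = V_th/R_th and R_n = R_th.
Step 1 — V_th is the open-circuit voltage V_A - V_B (nothing connected across the terminals).
Nodal analysis, taking node 2 as the 0 V reference.
Source V1 fixes V_0 = 10 V.
KCL at each unknown node (sum of currents leaving = 0; resistances in Ω):
  Node 1: (V_1 - 10)/300 + (V_1 - 0)/150 = 0
Collecting terms: 0.01 × V_1 = 0.03333  =>  V_1 = 3.333 V
V_th = V_1 - V_2 = 3.333 - 0 = 3.333 V
Step 2 — R_th: zero the source — replace V1 by a short circuit (node 2 merges into node 0) — and find the resistance seen between A (node 1) and B (node 0).
Reduce the network between node 1 (A) and node 0 (B) by series/parallel combination:
  Rp1 = R1 ‖ R2 (parallel, both between nodes 0 and 1) = 1/(1/300 + 1/150) = 100 Ω
R_th = 100 Ω
I_n = V_th/R_th = 3.333/100 = 0.03333 A, and R_n = R_th = 100 Ω

Final answer: I_n = 0.03333 A, R_n = 100 Ω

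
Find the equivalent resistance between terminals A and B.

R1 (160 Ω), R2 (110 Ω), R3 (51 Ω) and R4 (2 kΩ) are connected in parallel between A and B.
Reduce the network between node 0 (A) and node 1 (B) by series/parallel combination:
  Rp1 = R1 ‖ R2 ‖ R3 ‖ R4 (parallel, all between nodes 0 and 1) = 1/(1/160 + 1/110 + 1/51 + 1/2000) = 28.21 Ω
R_eq = 28.21 Ω

Final answer: 28.21 Ω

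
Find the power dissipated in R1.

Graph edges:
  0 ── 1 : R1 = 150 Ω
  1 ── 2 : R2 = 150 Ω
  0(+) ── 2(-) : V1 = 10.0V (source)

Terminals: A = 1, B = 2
Nodal analysis, taking node 2 as the 0 V reference.
Source V1 fixes V_0 = 10 V.
KCL at each unknown node (sum of currents leaving = 0; resistances in Ω):
  Node 1: (V_1 - 10)/150 + (V_1 - 0)/150 = 0
Collecting terms: 0.01333 × V_1 = 0.06667  =>  V_1 = 5 V
I_R1 = (V_0 - V_1)/R1 = (10 - 5)/150 = 0.03333 A
P_R1 = I_R1² × R1 = (0.03333)² × 150 = 0.1667 W

Final answer: 0.1667 W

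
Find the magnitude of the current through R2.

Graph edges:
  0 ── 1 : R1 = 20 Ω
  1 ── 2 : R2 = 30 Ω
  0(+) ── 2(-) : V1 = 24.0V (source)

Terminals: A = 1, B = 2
Nodal analysis, taking node 2 as the 0 V reference.
Source V1 fixes V_0 = 24 V.
KCL at each unknown node (sum of currents leaving = 0; resistances in Ω):
  Node 1: (V_1 - 24)/20 + (V_1 - 0)/30 = 0
Collecting terms: 0.08333 × V_1 = 1.2  =>  V_1 = 14.4 V
I_R2 = (V_1 - V_2)/R2 = (14.4 - 0)/30 = 0.48 A
|I_R2| = 0.48 A

Final answer: |I_R2| = 0.48 A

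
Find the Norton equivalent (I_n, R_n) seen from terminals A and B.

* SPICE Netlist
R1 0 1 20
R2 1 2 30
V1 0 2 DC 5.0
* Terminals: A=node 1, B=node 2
Find the Thévenin equivalent first; then I_n = V_th/R_th and R_n = R_th.
Step 1 — V_th is the open-circuit voltage V_A - V_B (nothing connected across the terminals).
Nodal analysis, taking node 2 as the 0 V reference.
Source V1 fixes V_0 = 5 V.
KCL at each unknown node (sum of currents leaving = 0; resistances in Ω):
  Node 1: (V_1 - 5)/20 + (V_1 - 0)/30 = 0
Collecting terms: 0.08333 × V_1 = 0.25  =>  V_1 = 3 V
V_th = V_1 - V_2 = 3 - 0 = 3 V
Step 2 — R_th: zero the source — replace V1 by a short circuit (node 2 merges into node 0) — and find the resistance seen between A (node 1) and B (node 0).
Reduce the network between node 1 (A) and node 0 (B) by series/parallel combination:
  Rp1 = R1 ‖ R2 (parallel, both between nodes 0 and 1) = 1/(1/20 + 1/30) = 12 Ω
R_th = 12 Ω
I_n = V_th/R_th = 3/12 = 0.25 A, and R_n = R_th = 12 Ω

Final answer: I_n = 0.25 A, R_n = 12 Ω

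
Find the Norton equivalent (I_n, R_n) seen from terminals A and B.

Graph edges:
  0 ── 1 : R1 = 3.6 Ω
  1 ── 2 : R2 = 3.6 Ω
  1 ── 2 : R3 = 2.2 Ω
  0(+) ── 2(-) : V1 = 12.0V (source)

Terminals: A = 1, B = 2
Find the Thévenin equivalent first; then I_n = V_th/R_th and R_n = R_th.
Step 1 — V_th is the open-circuit voltage V_A - V_B (nothing connected across the terminals).
Nodal analysis, taking node 2 as the 0 V reference.
Source V1 fixes V_0 = 12 V.
KCL at each unknown node (sum of currents leaving = 0; resistances in Ω):
  Node 1: (V_1 - 12)/3.6 + (V_1 - 0)/3.6 + (V_1 - 0)/2.2 = 0
Collecting terms: 1.01 × V_1 = 3.333  =>  V_1 = 3.3 V
V_th = V_1 - V_2 = 3.3 - 0 = 3.3 V
Step 2 — R_th: zero the source — replace V1 by a short circuit (node 2 merges into node 0) — and find the resistance seen between A (node 1) and B (node 0).
Reduce the network between node 1 (A) and node 0 (B) by series/parallel combination:
  Rp1 = R1 ‖ R2 ‖ R3 (parallel, all between nodes 0 and 1) = 1/(1/3.6 + 1/3.6 + 1/2.2) = 0.99 Ω
R_th = 0.99 Ω
I_n = V_th/R_th = 3.3/0.99 = 3.333 A, and R_n = R_th = 0.99 Ω

Final answer: I_n = 3.333 A, R_n = 0.99 Ω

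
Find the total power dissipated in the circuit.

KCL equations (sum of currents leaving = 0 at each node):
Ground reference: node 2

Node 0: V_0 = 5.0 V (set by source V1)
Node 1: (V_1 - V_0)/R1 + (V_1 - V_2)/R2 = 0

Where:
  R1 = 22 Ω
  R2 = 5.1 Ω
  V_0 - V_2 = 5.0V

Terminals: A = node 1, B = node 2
Nodal analysis, taking node 2 as the 0 V reference.
Source V1 fixes V_0 = 5 V.
KCL at each unknown node (sum of currents leaving = 0; resistances in Ω):
  Node 1: (V_1 - 5)/22 + (V_1 - 0)/5.1 = 0
Collecting terms: 0.2415 × V_1 = 0.2273  =>  V_1 = 0.941 V
Power in each resistor, P = (ΔV)²/R:
  P_R1 = (5 - 0.941)²/22 = 0.7489 W
  P_R2 = (0.941 - 0)²/5.1 = 0.1736 W
P_total = P_R1 + P_R2 = 0.9225 W

Final answer: 0.9225 W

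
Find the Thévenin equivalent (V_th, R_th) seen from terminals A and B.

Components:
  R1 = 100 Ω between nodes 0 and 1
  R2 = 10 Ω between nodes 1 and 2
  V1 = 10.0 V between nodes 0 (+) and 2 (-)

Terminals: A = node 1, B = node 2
Step 1 — V_th is the open-circuit voltage V_A - V_B (nothing connected across the terminals).
Nodal analysis, taking node 2 as the 0 V reference.
Source V1 fixes V_0 = 10 V.
KCL at each unknown node (sum of currents leaving = 0; resistances in Ω):
  Node 1: (V_1 - 10)/100 + (V_1 - 0)/10 = 0
Collecting terms: 0.11 × V_1 = 0.1  =>  V_1 = 0.9091 V
V_th = V_1 - V_2 = 0.9091 - 0 = 0.9091 V
Step 2 — R_th: zero the source — replace V1 by a short circuit (node 2 merges into node 0) — and find the resistance seen between A (node 1) and B (node 0).
Reduce the network between node 1 (A) and node 0 (B) by series/parallel combination:
  Rp1 = R1 ‖ R2 (parallel, both between nodes 0 and 1) = 1/(1/100 + 1/10) = 9.091 Ω
R_th = 9.091 Ω

Final answer: V_th = 0.9091 V, R_th = 9.091 Ω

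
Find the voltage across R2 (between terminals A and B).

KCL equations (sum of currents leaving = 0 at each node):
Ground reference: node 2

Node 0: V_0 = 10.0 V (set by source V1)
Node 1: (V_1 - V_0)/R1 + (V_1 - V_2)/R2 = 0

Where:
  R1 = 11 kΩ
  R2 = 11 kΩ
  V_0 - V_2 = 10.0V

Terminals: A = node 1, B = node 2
R1 and R2 are in series across V1 (node 0 → node 1 → node 2), and the output A–B is taken across R2, so this is a voltage divider.
Series current: I = V1/(R1 + R2) = 10/(11000 + 11000) = 10/22000 = 0.0004545 A
V_R2 = I × R2 = V1 × R2/(R1 + R2) = 10 × 11000/22000 = 5 V

Final answer: 5 V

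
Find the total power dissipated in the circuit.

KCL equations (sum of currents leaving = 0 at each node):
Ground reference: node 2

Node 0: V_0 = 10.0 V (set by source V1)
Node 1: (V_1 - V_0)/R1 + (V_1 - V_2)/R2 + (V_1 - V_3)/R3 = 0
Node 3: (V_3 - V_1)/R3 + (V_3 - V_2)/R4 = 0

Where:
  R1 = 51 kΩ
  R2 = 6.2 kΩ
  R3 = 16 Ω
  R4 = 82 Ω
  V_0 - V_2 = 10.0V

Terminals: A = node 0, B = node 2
Nodal analysis, taking node 2 as the 0 V reference.
Source V1 fixes V_0 = 10 V.
KCL at each unknown node (sum of currents leaving = 0; resistances in Ω):
  Node 1: (V_1 - 10)/51000 + (V_1 - 0)/6200 + (V_1 - V_3)/16 = 0
  Node 3: (V_3 - V_1)/16 + (V_3 - 0)/82 = 0
Collecting terms (coefficients in siemens):
  0.06268·V_1 - 0.0625·V_3 = 0.0001961
  0.0747·V_3 - 0.0625·V_1 = 0
Determinant D = (0.06268)(0.0747) - (-0.0625)(-0.0625) = 0.0007757
V_1 = [(0.0001961)(0.0747) - (-0.0625)(0)]/D = 0.01888 V
V_3 = [(0.06268)(0) - (0.0001961)(-0.0625)]/D = 0.0158 V
Power in each resistor, P = (ΔV)²/R:
  P_R1 = (10 - 0.01888)²/51000 = 0.001953 W
  P_R2 = (0.01888 - 0)²/6200 = 0.0000000575 W
  P_R3 = (0.01888 - 0.0158)²/16 = 0.0000005939 W
  P_R4 = (0 - 0.0158)²/82 = 0.000003044 W
P_total = P_R1 + P_R2 + P_R3 + P_R4 = 0.001957 W

Final answer: 0.001957 W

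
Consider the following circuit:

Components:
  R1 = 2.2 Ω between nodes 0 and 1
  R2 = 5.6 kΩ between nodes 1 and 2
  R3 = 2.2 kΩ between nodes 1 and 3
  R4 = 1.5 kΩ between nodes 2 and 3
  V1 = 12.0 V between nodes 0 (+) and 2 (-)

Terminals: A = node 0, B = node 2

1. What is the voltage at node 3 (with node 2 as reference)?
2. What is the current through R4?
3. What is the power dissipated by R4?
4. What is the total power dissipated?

Nodal analysis, taking node 2 as the 0 V reference.
Source V1 fixes V_0 = 12 V.
KCL at each unknown node (sum of currents leaving = 0; resistances in Ω):
  Node 1: (V_1 - 12)/2.2 + (V_1 - 0)/5600 + (V_1 - V_3)/2200 = 0
  Node 3: (V_3 - V_1)/2200 + (V_3 - 0)/1500 = 0
Collecting terms (coefficients in siemens):
  0.4552·V_1 - 0.0004545·V_3 = 5.455
  0.001121·V_3 - 0.0004545·V_1 = 0
Determinant D = (0.4552)(0.001121) - (-0.0004545)(-0.0004545) = 0.0005101
V_1 = [(5.455)(0.001121) - (-0.0004545)(0)]/D = 11.99 V
V_3 = [(0.4552)(0) - (5.455)(-0.0004545)]/D = 4.86 V
Part 1:
  Read off the nodal solution: V_3 = 4.86 V
Part 2:
  I_R4 = (V_2 - V_3)/R4 = (0 - 4.86)/1500 = -0.00324 A
  Magnitude: I_R4 = 0.00324 A
Part 3:
  I_R4 = (V_2 - V_3)/R4 = (0 - 4.86)/1500 = -0.00324 A
  P_R4 = I_R4² × R4 = (-0.00324)² × 1500 = 0.01575 W
Part 4:
  Power in each resistor, P = (ΔV)²/R:
    P_R1 = (12 - 11.99)²/2.2 = 0.0000637 W
    P_R2 = (11.99 - 0)²/5600 = 0.02566 W
    P_R3 = (11.99 - 4.86)²/2200 = 0.0231 W
    P_R4 = (0 - 4.86)²/1500 = 0.01575 W
  P_total = P_R1 + P_R2 + P_R3 + P_R4 = 0.06457 W

Final answers:
1. V_3 = 4.86 V
2. I_R4 = 0.00324 A
3. P_R4 = 0.01575 W
4. P_total = 0.06457 W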